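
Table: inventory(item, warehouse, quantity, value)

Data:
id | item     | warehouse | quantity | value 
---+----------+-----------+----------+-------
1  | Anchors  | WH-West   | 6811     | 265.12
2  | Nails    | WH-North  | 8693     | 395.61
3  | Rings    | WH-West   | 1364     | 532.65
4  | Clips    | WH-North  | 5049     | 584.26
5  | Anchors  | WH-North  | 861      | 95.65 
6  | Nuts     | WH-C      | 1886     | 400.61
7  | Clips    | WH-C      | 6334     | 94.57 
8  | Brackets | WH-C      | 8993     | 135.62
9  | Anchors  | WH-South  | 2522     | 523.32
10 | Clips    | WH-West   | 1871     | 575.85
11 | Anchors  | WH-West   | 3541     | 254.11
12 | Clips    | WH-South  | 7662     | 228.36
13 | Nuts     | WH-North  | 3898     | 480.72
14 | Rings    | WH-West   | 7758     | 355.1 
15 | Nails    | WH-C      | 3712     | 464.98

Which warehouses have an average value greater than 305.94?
SELECT warehouse, AVG(value)
FROM inventory
GROUP BY warehouse
HAVING AVG(value) > 305.94

Result:
  WH-North: avg=389.06
  WH-South: avg=375.84
  WH-West: avg=396.57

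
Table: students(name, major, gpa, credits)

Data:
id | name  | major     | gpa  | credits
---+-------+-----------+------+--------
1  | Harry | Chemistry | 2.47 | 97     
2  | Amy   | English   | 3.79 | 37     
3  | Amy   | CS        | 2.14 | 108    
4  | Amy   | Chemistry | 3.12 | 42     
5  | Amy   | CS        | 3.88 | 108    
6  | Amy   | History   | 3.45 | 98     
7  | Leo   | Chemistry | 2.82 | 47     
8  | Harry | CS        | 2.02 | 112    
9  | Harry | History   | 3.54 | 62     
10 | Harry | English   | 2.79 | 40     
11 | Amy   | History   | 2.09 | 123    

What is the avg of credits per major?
SELECT major, AVG(credits) as result
FROM students
GROUP BY major

Result:
  CS: 109.33
  Chemistry: 62.00
  English: 38.50
  History: 94.33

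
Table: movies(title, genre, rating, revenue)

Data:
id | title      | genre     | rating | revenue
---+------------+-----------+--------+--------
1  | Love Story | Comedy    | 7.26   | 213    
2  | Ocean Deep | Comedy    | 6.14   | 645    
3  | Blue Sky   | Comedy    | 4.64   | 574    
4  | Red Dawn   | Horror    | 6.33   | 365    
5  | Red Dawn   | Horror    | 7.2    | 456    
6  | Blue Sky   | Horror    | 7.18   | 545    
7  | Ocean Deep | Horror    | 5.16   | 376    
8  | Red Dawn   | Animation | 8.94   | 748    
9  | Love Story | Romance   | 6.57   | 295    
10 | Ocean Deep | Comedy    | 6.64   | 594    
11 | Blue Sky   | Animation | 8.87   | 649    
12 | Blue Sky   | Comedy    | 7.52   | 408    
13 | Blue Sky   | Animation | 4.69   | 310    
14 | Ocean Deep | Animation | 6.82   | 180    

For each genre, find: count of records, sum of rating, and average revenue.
SELECT genre,
       COUNT(*) as cnt,
       SUM(rating) as total_rating,
       AVG(revenue) as avg_revenue
FROM movies
GROUP BY genre

Result:
  Animation: 4 records, 29.32 total rating, 471.75 avg revenue
  Comedy: 5 records, 32.20 total rating, 486.80 avg revenue
  Horror: 4 records, 25.87 total rating, 435.50 avg revenue
  Romance: 1 records, 6.57 total rating, 295.00 avg revenue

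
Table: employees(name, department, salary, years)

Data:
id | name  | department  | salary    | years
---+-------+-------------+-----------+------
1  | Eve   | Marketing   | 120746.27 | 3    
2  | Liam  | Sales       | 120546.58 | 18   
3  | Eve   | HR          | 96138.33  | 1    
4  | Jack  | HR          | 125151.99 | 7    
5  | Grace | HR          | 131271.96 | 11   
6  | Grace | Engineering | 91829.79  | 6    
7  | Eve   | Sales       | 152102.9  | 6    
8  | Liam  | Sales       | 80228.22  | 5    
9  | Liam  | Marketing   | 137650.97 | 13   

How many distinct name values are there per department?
SELECT department, COUNT(DISTINCT name)
FROM employees
GROUP BY department

Result:
  Engineering: 1 distinct
  HR: 3 distinct
  Marketing: 2 distinct
  Sales: 2 distinct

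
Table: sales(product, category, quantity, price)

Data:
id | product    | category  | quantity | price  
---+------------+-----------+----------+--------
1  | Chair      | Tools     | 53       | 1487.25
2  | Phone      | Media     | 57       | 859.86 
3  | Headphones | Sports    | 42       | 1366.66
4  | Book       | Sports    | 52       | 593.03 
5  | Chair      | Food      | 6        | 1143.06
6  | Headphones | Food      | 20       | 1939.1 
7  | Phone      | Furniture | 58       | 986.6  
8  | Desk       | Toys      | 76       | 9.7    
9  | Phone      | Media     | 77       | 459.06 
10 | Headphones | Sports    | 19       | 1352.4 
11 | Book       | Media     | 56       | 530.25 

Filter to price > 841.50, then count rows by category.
SELECT category, COUNT(*)
FROM sales
WHERE price > 841.50
GROUP BY category

Note: WHERE filters rows before grouping.

Result:
  Food: 2
  Furniture: 1
  Media: 1
  Sports: 2
  Tools: 1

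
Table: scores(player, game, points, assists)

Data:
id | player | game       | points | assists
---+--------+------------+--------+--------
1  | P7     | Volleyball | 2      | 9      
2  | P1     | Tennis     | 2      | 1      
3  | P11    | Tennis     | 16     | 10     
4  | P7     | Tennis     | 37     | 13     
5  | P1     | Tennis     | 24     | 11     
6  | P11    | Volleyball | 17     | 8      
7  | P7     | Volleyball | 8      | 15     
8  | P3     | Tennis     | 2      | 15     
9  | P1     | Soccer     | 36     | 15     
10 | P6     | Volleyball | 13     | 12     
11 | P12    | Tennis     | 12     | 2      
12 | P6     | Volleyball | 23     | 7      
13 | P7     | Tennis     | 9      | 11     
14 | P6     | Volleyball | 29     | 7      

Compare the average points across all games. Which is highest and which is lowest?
SELECT game, AVG(points)
FROM scores
GROUP BY game
ORDER BY AVG(points)

All groups:
  Tennis: 14.57
  Volleyball: 15.33
  Soccer: 36.00

Highest: Soccer (36.00)
Lowest: Tennis (14.57)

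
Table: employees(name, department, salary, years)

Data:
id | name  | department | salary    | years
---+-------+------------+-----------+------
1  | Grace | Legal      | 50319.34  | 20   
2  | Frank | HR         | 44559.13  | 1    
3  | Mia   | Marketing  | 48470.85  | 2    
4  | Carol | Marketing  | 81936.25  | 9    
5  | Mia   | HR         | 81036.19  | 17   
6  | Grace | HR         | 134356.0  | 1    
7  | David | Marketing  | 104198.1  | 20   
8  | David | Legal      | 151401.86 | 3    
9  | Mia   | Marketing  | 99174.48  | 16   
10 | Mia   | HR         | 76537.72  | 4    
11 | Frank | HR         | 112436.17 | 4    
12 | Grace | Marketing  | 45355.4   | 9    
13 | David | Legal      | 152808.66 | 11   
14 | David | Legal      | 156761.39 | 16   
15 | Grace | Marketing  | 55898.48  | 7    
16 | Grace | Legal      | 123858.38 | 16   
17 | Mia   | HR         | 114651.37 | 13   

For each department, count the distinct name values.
SELECT department, COUNT(DISTINCT name)
FROM employees
GROUP BY department

Result:
  HR: 3 distinct
  Legal: 2 distinct
  Marketing: 4 distinct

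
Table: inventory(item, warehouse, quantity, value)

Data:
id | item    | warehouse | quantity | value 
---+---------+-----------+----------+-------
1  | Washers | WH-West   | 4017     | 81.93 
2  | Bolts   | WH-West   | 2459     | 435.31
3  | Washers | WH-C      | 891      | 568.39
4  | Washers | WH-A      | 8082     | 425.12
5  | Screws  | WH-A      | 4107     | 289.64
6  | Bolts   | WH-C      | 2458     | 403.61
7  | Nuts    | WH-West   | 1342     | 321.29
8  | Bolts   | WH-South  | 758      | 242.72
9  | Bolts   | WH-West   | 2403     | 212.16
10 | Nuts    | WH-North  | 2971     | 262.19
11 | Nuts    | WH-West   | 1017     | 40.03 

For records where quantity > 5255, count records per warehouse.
SELECT warehouse, COUNT(*)
FROM inventory
WHERE quantity > 5255
GROUP BY warehouse

Note: WHERE filters rows before grouping.

Result:
  WH-A: 1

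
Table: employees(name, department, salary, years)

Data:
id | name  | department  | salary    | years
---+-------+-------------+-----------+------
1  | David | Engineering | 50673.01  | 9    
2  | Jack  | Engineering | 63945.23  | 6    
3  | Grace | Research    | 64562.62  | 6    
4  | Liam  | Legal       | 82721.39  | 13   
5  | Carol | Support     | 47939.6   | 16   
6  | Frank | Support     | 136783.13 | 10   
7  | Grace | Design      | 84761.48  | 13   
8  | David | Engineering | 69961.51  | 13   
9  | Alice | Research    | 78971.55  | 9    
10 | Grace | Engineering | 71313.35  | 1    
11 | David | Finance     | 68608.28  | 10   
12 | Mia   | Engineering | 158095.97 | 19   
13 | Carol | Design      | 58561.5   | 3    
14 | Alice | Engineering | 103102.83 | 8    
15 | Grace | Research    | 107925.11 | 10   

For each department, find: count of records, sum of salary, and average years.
SELECT department,
       COUNT(*) as cnt,
       SUM(salary) as total_salary,
       AVG(years) as avg_years
FROM employees
GROUP BY department

Result:
  Design: 2 records, 143322.98 total salary, 8.00 avg years
  Engineering: 6 records, 517091.90 total salary, 9.33 avg years
  Finance: 1 records, 68608.28 total salary, 10.00 avg years
  Legal: 1 records, 82721.39 total salary, 13.00 avg years
  Research: 3 records, 251459.28 total salary, 8.33 avg years
  Support: 2 records, 184722.73 total salary, 13.00 avg years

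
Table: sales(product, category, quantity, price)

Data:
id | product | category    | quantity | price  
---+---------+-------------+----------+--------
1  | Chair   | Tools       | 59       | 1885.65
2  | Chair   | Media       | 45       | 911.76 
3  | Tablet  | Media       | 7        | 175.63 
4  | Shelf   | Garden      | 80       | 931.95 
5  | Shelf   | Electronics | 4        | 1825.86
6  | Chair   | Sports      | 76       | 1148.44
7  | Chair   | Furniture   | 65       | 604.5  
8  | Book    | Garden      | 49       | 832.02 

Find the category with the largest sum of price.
SELECT category, SUM(price) as val
FROM sales
GROUP BY category
ORDER BY val DESC
LIMIT 1

Result: Tools with sum(price) = 1885.65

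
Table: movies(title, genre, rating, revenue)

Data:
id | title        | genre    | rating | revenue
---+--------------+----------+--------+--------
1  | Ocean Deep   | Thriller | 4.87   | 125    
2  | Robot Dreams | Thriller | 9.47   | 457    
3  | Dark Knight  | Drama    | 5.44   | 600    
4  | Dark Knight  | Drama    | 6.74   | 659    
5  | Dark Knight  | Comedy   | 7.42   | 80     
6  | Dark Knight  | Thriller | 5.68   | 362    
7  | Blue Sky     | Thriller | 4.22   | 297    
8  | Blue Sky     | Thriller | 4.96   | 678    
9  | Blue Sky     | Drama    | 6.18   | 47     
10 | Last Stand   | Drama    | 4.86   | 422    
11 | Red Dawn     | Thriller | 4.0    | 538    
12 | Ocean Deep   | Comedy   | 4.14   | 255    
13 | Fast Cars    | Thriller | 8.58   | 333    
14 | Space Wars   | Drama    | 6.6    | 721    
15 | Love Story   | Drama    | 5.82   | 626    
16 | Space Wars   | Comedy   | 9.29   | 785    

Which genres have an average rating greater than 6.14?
SELECT genre, AVG(rating)
FROM movies
GROUP BY genre
HAVING AVG(rating) > 6.14

Result:
  Comedy: avg=6.95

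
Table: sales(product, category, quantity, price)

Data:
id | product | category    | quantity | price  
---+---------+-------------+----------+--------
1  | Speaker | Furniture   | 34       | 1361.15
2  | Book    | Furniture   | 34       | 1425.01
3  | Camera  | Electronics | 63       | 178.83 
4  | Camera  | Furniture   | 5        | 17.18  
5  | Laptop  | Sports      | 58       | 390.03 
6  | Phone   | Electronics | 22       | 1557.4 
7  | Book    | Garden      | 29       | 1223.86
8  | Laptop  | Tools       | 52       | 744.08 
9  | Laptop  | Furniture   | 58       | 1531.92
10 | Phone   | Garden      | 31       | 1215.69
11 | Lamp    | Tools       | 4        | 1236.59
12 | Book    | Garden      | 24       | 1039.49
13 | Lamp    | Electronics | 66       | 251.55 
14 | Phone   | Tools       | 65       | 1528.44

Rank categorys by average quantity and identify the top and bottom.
SELECT category, AVG(quantity)
FROM sales
GROUP BY category
ORDER BY AVG(quantity)

All groups:
  Garden: 28.00
  Furniture: 32.75
  Tools: 40.33
  Electronics: 50.33
  Sports: 58.00

Highest: Sports (58.00)
Lowest: Garden (28.00)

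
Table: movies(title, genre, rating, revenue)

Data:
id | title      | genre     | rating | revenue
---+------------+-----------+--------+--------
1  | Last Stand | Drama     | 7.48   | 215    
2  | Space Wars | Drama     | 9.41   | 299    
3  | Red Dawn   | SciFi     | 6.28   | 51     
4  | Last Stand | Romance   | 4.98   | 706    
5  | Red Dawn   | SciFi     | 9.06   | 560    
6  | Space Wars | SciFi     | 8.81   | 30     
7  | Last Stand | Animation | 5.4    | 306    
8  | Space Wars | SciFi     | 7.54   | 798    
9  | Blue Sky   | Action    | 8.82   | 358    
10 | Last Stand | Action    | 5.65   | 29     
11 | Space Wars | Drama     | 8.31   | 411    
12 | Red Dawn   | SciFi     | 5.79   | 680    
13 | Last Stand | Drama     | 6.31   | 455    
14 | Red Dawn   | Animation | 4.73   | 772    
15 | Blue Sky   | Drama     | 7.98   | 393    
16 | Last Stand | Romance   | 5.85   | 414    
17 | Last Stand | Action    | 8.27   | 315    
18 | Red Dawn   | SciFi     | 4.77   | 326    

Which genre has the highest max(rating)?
SELECT genre, MAX(rating) as val
FROM movies
GROUP BY genre
ORDER BY val DESC
LIMIT 1

Result: Drama with max(rating) = 9.41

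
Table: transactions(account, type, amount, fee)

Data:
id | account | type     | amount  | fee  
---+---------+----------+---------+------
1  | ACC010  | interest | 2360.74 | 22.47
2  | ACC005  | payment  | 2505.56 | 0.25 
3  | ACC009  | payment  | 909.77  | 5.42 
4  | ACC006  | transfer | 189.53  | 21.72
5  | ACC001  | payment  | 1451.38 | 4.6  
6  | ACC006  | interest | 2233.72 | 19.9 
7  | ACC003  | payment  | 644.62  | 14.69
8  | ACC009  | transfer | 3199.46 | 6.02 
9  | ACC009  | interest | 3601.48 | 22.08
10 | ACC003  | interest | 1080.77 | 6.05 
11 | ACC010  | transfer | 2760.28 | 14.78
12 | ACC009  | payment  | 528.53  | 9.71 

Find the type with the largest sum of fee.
SELECT type, SUM(fee) as val
FROM transactions
GROUP BY type
ORDER BY val DESC
LIMIT 1

Result: interest with sum(fee) = 70.50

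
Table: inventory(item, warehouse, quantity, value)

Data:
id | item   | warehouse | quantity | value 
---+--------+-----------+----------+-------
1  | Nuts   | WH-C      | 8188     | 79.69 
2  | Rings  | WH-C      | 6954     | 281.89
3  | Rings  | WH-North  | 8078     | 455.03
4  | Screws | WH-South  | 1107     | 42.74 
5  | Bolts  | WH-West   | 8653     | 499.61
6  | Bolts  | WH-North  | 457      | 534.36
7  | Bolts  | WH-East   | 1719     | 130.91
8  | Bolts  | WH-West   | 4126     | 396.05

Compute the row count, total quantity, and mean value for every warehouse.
SELECT warehouse,
       COUNT(*) as cnt,
       SUM(quantity) as total_quantity,
       AVG(value) as avg_value
FROM inventory
GROUP BY warehouse

Result:
  WH-C: 2 records, 15142 total quantity, 180.79 avg value
  WH-East: 1 records, 1719 total quantity, 130.91 avg value
  WH-North: 2 records, 8535 total quantity, 494.70 avg value
  WH-South: 1 records, 1107 total quantity, 42.74 avg value
  WH-West: 2 records, 12779 total quantity, 447.83 avg value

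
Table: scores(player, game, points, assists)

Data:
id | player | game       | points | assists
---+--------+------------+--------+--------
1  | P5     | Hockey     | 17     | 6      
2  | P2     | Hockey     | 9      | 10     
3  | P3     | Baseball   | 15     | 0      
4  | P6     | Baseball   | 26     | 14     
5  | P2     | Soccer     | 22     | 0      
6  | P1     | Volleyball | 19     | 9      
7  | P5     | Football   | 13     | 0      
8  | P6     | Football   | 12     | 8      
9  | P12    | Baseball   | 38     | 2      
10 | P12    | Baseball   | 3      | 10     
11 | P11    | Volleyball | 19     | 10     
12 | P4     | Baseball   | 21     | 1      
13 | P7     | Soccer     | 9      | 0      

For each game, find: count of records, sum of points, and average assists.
SELECT game,
       COUNT(*) as cnt,
       SUM(points) as total_points,
       AVG(assists) as avg_assists
FROM scores
GROUP BY game

Result:
  Baseball: 5 records, 103 total points, 5.40 avg assists
  Football: 2 records, 25 total points, 4.00 avg assists
  Hockey: 2 records, 26 total points, 8.00 avg assists
  Soccer: 2 records, 31 total points, 0.00 avg assists
  Volleyball: 2 records, 38 total points, 9.50 avg assists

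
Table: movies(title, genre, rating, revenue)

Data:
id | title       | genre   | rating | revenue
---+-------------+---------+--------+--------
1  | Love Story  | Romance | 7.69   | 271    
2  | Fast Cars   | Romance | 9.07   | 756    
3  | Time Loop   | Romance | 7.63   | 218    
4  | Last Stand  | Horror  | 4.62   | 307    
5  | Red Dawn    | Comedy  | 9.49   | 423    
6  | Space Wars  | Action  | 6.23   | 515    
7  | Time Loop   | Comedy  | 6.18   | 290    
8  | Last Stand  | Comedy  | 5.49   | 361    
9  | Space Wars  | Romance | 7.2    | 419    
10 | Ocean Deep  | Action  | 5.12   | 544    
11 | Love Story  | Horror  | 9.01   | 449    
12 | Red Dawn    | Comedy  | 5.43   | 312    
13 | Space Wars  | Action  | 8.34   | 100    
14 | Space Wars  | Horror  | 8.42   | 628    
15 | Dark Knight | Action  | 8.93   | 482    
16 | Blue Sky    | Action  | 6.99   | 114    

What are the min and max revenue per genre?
SELECT genre, MIN(revenue), MAX(revenue)
FROM movies
GROUP BY genre

Result:
  Action: min=100, max=544
  Comedy: min=290, max=423
  Horror: min=307, max=628
  Romance: min=218, max=756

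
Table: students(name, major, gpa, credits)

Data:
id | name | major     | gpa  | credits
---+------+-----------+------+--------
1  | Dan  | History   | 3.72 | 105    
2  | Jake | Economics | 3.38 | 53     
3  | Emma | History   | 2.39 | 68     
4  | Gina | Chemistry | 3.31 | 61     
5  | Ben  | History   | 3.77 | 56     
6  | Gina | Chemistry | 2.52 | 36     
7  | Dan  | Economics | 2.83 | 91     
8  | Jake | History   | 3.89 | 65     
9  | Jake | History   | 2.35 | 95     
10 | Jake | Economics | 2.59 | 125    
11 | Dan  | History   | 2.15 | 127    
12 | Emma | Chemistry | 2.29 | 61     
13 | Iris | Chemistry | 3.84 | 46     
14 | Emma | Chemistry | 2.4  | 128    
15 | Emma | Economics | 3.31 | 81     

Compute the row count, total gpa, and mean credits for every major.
SELECT major,
       COUNT(*) as cnt,
       SUM(gpa) as total_gpa,
       AVG(credits) as avg_credits
FROM students
GROUP BY major

Result:
  Chemistry: 5 records, 14.36 total gpa, 66.40 avg credits
  Economics: 4 records, 12.11 total gpa, 87.50 avg credits
  History: 6 records, 18.27 total gpa, 86.00 avg credits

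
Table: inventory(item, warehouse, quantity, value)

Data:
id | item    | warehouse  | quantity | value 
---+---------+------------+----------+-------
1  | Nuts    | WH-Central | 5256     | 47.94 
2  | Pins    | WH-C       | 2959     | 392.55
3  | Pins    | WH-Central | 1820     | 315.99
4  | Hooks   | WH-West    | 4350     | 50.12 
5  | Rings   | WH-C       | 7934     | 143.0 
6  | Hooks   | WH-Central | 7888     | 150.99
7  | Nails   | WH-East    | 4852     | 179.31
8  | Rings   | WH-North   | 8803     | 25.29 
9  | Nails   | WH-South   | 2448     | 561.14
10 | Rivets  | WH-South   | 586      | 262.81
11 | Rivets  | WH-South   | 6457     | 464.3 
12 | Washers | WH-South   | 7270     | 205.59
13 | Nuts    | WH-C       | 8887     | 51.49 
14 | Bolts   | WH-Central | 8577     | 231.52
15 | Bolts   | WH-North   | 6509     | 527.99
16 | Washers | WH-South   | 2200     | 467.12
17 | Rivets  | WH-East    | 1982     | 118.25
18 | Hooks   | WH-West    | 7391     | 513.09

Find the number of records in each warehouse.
SELECT warehouse, COUNT(*) as count
FROM inventory
GROUP BY warehouse

Result:
  WH-C: 3
  WH-Central: 4
  WH-East: 2
  WH-North: 2
  WH-South: 5
  WH-West: 2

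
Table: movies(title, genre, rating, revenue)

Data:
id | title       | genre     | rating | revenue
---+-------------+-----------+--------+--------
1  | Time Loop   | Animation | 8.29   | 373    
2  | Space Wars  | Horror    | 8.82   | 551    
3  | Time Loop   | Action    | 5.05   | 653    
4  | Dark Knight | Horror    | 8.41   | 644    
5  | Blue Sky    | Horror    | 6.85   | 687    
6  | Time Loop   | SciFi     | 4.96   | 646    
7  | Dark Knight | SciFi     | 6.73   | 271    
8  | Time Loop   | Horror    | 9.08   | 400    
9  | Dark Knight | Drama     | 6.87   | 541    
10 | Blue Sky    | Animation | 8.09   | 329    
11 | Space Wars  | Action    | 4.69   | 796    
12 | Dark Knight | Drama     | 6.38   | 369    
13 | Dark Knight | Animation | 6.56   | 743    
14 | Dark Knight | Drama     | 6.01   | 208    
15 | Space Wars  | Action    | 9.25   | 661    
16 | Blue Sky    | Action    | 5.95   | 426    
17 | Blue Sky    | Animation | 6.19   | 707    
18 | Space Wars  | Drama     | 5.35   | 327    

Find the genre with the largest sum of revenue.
SELECT genre, SUM(revenue) as val
FROM movies
GROUP BY genre
ORDER BY val DESC
LIMIT 1

Result: Action with sum(revenue) = 2536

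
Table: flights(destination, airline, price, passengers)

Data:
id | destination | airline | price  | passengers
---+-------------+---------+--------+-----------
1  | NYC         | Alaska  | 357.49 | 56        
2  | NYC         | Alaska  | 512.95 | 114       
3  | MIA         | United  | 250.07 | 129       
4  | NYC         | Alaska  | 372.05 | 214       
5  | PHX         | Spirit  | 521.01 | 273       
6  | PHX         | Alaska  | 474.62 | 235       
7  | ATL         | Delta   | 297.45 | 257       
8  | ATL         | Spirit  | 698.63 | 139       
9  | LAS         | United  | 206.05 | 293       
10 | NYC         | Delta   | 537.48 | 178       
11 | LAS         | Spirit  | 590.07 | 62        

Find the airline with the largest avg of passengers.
SELECT airline, AVG(passengers) as val
FROM flights
GROUP BY airline
ORDER BY val DESC
LIMIT 1

Result: Delta with avg(passengers) = 217.50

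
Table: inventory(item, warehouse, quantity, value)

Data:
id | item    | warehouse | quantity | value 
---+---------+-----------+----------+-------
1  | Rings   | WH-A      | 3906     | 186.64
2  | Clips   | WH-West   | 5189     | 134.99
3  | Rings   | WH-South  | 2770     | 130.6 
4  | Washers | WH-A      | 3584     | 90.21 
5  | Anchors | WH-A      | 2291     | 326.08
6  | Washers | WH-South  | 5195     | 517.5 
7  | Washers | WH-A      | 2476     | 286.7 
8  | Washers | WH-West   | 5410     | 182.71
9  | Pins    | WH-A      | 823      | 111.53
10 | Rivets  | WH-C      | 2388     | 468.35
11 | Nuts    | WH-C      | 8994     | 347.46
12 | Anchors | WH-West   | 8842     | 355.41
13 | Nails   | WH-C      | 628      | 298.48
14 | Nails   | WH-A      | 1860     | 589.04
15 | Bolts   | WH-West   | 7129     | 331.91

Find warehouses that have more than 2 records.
SELECT warehouse, COUNT(*) as cnt
FROM inventory
GROUP BY warehouse
HAVING COUNT(*) > 2

Result:
  WH-A: 6
  WH-C: 3
  WH-West: 4

Note: HAVING filters groups after aggregation, WHERE filters rows before.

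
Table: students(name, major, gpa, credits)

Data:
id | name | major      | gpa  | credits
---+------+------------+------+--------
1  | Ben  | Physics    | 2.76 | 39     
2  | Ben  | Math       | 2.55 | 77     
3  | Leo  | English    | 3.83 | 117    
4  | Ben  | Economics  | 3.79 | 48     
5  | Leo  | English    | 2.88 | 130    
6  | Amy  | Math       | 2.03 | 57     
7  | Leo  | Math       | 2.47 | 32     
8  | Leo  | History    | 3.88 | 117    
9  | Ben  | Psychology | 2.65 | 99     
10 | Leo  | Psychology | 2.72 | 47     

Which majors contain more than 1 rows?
SELECT major, COUNT(*) as cnt
FROM students
GROUP BY major
HAVING COUNT(*) > 1

Result:
  English: 2
  Math: 3
  Psychology: 2

Note: HAVING filters groups after aggregation, WHERE filters rows before.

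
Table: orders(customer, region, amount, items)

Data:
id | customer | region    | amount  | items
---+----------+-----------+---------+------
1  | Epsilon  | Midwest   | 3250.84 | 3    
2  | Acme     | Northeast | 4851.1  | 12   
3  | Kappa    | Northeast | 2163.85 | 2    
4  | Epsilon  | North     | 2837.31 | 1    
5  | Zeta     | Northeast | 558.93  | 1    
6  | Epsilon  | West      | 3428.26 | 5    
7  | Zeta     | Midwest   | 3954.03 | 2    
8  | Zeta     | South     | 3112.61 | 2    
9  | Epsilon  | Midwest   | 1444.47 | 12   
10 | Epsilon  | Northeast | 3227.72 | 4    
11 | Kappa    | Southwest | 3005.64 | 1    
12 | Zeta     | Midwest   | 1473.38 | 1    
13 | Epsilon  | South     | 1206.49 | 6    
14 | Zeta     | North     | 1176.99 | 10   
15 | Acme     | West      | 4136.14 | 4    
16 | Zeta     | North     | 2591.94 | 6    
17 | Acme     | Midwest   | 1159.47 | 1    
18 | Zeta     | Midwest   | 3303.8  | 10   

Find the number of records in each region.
SELECT region, COUNT(*) as count
FROM orders
GROUP BY region

Result:
  Midwest: 6
  North: 3
  Northeast: 4
  South: 2
  Southwest: 1
  West: 2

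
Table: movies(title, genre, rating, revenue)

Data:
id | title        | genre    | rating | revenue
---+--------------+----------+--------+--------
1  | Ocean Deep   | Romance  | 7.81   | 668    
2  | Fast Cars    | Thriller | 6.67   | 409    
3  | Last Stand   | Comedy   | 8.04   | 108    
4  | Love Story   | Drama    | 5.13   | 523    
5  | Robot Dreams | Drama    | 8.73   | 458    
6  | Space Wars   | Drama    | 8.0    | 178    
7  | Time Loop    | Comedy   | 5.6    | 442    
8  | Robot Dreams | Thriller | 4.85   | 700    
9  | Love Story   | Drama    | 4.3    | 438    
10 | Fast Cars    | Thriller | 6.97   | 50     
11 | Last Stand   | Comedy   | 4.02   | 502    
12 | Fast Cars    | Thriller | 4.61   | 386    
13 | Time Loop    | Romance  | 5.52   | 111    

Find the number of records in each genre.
SELECT genre, COUNT(*) as count
FROM movies
GROUP BY genre

Result:
  Comedy: 3
  Drama: 4
  Romance: 2
  Thriller: 4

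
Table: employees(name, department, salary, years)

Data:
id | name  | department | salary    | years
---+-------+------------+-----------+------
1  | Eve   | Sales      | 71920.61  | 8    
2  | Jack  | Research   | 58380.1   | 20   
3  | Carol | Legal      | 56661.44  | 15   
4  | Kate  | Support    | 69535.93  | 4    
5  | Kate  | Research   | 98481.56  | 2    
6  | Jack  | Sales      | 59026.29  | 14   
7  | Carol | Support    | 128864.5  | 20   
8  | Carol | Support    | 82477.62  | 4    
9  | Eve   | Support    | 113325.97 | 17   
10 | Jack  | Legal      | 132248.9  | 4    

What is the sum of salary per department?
SELECT department, SUM(salary) as result
FROM employees
GROUP BY department

Result:
  Legal: 188910.34
  Research: 156861.66
  Sales: 130946.90
  Support: 394204.02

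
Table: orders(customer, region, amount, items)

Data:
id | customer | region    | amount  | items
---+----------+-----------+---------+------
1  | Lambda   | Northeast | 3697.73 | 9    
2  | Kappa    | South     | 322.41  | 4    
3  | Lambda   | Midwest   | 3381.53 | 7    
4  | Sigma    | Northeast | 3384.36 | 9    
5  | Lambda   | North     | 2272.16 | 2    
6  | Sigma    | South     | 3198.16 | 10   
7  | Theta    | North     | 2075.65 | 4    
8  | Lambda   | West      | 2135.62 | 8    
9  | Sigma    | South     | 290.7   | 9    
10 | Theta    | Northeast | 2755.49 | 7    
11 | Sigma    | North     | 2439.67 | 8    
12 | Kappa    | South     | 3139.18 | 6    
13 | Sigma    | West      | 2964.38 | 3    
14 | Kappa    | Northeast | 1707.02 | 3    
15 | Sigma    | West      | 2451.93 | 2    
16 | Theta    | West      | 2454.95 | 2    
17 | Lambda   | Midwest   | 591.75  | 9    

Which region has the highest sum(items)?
SELECT region, SUM(items) as val
FROM orders
GROUP BY region
ORDER BY val DESC
LIMIT 1

Result: South with sum(items) = 29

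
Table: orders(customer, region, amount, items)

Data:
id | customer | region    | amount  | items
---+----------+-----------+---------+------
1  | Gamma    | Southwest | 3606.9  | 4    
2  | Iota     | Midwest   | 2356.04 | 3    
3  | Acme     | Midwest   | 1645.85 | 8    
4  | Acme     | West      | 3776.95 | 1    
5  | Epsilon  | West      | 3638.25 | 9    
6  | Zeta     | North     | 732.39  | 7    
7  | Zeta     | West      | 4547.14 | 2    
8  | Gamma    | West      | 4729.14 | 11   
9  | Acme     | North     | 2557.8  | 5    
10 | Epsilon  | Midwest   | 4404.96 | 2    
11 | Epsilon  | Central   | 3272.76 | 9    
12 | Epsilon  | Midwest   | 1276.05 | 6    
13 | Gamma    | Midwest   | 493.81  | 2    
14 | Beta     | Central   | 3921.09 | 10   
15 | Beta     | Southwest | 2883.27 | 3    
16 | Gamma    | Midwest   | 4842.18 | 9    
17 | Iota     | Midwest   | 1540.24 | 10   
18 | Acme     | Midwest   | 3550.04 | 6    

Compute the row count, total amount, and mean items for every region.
SELECT region,
       COUNT(*) as cnt,
       SUM(amount) as total_amount,
       AVG(items) as avg_items
FROM orders
GROUP BY region

Result:
  Central: 2 records, 7193.85 total amount, 9.50 avg items
  Midwest: 8 records, 20109.17 total amount, 5.75 avg items
  North: 2 records, 3290.19 total amount, 6.00 avg items
  Southwest: 2 records, 6490.17 total amount, 3.50 avg items
  West: 4 records, 16691.48 total amount, 5.75 avg items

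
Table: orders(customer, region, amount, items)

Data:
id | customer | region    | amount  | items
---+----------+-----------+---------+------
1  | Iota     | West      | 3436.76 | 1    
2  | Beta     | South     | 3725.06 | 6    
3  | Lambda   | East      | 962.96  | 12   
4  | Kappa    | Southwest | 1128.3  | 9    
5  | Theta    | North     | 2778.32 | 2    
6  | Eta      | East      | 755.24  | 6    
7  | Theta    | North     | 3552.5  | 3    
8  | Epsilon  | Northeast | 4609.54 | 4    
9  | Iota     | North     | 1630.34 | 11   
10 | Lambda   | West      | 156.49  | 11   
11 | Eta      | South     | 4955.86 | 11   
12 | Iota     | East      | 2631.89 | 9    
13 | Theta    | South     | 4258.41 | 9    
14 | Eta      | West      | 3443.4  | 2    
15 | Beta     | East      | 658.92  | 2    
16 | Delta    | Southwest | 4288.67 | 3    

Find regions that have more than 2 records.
SELECT region, COUNT(*) as cnt
FROM orders
GROUP BY region
HAVING COUNT(*) > 2

Result:
  East: 4
  North: 3
  South: 3
  West: 3

Note: HAVING filters groups after aggregation, WHERE filters rows before.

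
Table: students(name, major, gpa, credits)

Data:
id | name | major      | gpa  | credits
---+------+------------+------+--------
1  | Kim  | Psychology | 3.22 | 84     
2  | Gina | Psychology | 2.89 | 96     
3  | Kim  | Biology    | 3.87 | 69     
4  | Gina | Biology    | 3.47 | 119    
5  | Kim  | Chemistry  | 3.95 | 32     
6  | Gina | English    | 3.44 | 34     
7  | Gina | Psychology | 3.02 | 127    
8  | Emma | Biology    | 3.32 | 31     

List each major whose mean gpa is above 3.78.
SELECT major, AVG(gpa)
FROM students
GROUP BY major
HAVING AVG(gpa) > 3.78

Result:
  Chemistry: avg=3.95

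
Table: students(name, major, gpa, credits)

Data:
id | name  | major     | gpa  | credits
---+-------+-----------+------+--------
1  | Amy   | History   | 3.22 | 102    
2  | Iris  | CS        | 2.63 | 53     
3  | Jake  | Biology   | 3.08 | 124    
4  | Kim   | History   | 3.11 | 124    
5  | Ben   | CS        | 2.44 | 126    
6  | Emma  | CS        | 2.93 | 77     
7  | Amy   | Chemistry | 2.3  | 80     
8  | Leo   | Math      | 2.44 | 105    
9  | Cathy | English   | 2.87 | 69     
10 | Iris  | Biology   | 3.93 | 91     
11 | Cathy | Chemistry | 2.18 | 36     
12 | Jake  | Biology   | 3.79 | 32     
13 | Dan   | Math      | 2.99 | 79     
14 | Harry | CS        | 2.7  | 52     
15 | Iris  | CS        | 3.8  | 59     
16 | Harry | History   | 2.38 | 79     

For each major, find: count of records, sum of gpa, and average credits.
SELECT major,
       COUNT(*) as cnt,
       SUM(gpa) as total_gpa,
       AVG(credits) as avg_credits
FROM students
GROUP BY major

Result:
  Biology: 3 records, 10.80 total gpa, 82.33 avg credits
  CS: 5 records, 14.50 total gpa, 73.40 avg credits
  Chemistry: 2 records, 4.48 total gpa, 58.00 avg credits
  English: 1 records, 2.87 total gpa, 69.00 avg credits
  History: 3 records, 8.71 total gpa, 101.67 avg credits
  Math: 2 records, 5.43 total gpa, 92.00 avg credits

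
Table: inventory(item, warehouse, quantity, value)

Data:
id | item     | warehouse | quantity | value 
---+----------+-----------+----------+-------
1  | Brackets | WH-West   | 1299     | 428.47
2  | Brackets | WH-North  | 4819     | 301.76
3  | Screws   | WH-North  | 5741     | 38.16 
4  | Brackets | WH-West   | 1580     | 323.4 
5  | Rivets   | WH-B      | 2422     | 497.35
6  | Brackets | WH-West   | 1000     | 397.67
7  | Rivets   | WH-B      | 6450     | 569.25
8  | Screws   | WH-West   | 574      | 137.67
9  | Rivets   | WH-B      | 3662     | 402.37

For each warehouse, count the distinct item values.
SELECT warehouse, COUNT(DISTINCT item)
FROM inventory
GROUP BY warehouse

Result:
  WH-B: 1 distinct
  WH-North: 2 distinct
  WH-West: 2 distinct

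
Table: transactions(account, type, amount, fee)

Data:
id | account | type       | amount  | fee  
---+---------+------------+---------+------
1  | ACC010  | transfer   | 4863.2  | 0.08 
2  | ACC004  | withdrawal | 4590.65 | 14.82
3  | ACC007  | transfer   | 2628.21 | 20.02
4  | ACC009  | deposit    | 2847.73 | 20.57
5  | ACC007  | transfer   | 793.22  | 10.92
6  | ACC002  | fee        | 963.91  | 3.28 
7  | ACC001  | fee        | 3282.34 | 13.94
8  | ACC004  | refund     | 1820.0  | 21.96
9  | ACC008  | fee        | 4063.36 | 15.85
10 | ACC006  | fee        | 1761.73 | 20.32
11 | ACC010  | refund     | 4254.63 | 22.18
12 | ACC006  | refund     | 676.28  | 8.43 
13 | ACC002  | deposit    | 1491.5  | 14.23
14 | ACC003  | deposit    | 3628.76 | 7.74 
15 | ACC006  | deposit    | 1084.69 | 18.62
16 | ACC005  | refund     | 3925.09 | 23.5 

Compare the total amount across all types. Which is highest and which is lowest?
SELECT type, SUM(amount)
FROM transactions
GROUP BY type
ORDER BY SUM(amount)

All groups:
  withdrawal: 4590.65
  transfer: 8284.63
  deposit: 9052.68
  fee: 10071.34
  refund: 10676.00

Highest: refund (10676.00)
Lowest: withdrawal (4590.65)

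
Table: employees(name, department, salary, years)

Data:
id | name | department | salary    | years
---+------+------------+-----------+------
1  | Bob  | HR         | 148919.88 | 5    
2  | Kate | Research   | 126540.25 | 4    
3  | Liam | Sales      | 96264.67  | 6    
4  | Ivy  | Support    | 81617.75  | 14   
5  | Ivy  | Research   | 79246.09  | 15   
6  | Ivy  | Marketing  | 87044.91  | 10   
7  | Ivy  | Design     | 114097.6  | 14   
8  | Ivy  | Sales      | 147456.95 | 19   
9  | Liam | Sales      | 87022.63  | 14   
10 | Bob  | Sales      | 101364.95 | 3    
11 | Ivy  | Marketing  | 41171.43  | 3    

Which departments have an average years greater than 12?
SELECT department, AVG(years)
FROM employees
GROUP BY department
HAVING AVG(years) > 12

Result:
  Design: avg=14.00
  Support: avg=14.00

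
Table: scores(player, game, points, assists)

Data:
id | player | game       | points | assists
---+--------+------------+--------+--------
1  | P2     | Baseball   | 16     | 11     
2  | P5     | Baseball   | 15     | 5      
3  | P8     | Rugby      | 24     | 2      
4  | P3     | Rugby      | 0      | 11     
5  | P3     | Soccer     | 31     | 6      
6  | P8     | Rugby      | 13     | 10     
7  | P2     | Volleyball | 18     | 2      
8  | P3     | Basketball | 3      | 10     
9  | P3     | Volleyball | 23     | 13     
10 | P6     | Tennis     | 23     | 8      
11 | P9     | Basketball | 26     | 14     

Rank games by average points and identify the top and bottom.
SELECT game, AVG(points)
FROM scores
GROUP BY game
ORDER BY AVG(points)

All groups:
  Rugby: 12.33
  Basketball: 14.50
  Baseball: 15.50
  Volleyball: 20.50
  Tennis: 23.00
  Soccer: 31.00

Highest: Soccer (31.00)
Lowest: Rugby (12.33)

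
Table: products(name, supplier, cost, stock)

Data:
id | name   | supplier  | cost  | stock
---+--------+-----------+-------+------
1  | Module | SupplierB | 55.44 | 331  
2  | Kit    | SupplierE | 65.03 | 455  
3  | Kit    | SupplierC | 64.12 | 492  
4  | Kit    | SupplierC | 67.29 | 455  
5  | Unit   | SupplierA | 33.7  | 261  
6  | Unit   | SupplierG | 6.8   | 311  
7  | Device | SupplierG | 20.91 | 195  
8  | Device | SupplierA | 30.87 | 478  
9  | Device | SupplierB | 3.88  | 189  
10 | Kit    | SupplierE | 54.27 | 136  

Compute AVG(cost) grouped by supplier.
SELECT supplier, AVG(cost) as result
FROM products
GROUP BY supplier

Result:
  SupplierA: 32.29
  SupplierB: 29.66
  SupplierC: 65.71
  SupplierE: 59.65
  SupplierG: 13.86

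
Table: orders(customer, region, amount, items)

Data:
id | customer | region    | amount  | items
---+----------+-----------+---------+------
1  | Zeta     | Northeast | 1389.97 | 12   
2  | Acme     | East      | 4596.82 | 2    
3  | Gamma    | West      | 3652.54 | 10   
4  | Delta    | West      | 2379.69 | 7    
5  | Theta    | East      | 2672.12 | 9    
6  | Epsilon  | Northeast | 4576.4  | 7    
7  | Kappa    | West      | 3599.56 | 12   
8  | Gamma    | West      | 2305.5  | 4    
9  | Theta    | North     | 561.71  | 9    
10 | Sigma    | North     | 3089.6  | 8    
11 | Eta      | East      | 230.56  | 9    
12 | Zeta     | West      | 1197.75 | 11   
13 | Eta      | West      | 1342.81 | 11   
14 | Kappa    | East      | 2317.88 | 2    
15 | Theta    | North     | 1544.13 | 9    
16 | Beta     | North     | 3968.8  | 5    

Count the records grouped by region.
SELECT region, COUNT(*) as count
FROM orders
GROUP BY region

Result:
  East: 4
  North: 4
  Northeast: 2
  West: 6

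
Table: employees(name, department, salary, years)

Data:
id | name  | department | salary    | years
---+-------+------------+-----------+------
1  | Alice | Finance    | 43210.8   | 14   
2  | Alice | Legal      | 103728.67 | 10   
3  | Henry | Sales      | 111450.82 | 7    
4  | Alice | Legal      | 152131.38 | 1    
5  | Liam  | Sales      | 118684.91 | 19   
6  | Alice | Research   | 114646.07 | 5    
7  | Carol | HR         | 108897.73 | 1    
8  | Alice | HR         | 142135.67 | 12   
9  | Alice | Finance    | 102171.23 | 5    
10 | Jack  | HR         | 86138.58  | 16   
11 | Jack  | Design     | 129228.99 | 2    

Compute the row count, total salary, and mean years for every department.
SELECT department,
       COUNT(*) as cnt,
       SUM(salary) as total_salary,
       AVG(years) as avg_years
FROM employees
GROUP BY department

Result:
  Design: 1 records, 129228.99 total salary, 2.00 avg years
  Finance: 2 records, 145382.03 total salary, 9.50 avg years
  HR: 3 records, 337171.98 total salary, 9.67 avg years
  Legal: 2 records, 255860.05 total salary, 5.50 avg years
  Research: 1 records, 114646.07 total salary, 5.00 avg years
  Sales: 2 records, 230135.73 total salary, 13.00 avg years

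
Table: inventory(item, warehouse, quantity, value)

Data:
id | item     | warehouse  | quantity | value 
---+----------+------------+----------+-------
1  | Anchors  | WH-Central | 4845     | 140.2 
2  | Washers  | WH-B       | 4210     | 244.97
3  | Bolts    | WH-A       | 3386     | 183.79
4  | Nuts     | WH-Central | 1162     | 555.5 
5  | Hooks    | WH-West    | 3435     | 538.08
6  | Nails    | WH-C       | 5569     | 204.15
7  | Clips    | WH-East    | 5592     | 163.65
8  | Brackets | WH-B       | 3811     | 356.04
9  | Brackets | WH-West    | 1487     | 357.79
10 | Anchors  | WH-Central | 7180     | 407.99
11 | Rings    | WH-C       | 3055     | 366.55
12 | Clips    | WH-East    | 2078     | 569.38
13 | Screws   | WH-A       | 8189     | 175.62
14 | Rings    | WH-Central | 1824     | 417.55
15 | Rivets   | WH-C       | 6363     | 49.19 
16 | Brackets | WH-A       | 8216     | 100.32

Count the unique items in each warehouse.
SELECT warehouse, COUNT(DISTINCT item)
FROM inventory
GROUP BY warehouse

Result:
  WH-A: 3 distinct
  WH-B: 2 distinct
  WH-C: 3 distinct
  WH-Central: 3 distinct
  WH-East: 1 distinct
  WH-West: 2 distinct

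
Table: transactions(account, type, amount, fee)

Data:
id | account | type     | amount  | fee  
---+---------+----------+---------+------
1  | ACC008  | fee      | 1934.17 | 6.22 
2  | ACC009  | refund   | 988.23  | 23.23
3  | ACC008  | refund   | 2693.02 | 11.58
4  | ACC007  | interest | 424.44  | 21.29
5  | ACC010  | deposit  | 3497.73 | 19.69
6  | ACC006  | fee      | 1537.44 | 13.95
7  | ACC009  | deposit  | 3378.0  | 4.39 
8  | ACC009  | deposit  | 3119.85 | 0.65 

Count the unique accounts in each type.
SELECT type, COUNT(DISTINCT account)
FROM transactions
GROUP BY type

Result:
  deposit: 2 distinct
  fee: 2 distinct
  interest: 1 distinct
  refund: 2 distinct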